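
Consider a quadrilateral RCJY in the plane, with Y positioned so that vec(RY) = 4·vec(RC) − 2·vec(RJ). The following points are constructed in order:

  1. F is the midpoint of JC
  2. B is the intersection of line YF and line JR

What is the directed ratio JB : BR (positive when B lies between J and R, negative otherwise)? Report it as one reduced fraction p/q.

JB:BR = 1/6

Work in coordinates with R = (0, 0), C = (1, 0), J = (0, 1), Y = (4, -2).
1. F is the midpoint of JC ⇒ F = (1/2, 1/2)
2. B is the intersection of line YF and line JR ⇒ B = (0, 6/7)
B = J + t·(R−J) with t = 1/7, so JB:BR = t:(1−t) = 1/7:6/7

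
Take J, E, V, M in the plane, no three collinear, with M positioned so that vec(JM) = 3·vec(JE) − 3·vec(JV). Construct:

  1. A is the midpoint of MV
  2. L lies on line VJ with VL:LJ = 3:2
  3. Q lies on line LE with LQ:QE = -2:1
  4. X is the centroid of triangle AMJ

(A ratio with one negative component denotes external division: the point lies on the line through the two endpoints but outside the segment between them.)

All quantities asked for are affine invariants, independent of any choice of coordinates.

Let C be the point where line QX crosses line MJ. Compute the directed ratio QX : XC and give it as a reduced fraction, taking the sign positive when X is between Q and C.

QX:XC = 43/5

Work in coordinates with J = (0, 0), E = (1, 0), V = (0, 1), M = (3, -3).
1. A is the midpoint of MV ⇒ A = (3/2, -1)
2. L lies on line VJ with VL:LJ = 3:2 ⇒ L = (0, 2/5)
3. Q lies on line LE with LQ:QE = -2:1 ⇒ Q = (2, -2/5)
4. X is the centroid of triangle AMJ ⇒ X = (3/2, -4/3)
line QX meets MJ at C = (62/43, -62/43)
X = Q + t·(C−Q) with t = 43/48, so QX:XC = 43/48:5/48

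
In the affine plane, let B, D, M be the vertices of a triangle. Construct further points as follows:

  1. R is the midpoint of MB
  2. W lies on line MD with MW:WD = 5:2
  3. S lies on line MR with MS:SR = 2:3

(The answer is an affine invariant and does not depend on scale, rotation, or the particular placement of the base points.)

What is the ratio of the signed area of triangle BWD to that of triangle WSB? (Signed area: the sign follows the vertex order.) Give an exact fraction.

[BWD]:[WSB] = -1/2

Set B = (0, 0), D = (1, 0), M = (0, 1); any affine frame gives the same invariant.
1. R is the midpoint of MB ⇒ R = (0, 1/2)
2. W lies on line MD with MW:WD = 5:2 ⇒ W = (5/7, 2/7)
3. S lies on line MR with MS:SR = 2:3 ⇒ S = (0, 4/5)
2·[BWD] = -2/7, 2·[WSB] = 4/7
[BWD]:[WSB] = -2/7:4/7 = -1/2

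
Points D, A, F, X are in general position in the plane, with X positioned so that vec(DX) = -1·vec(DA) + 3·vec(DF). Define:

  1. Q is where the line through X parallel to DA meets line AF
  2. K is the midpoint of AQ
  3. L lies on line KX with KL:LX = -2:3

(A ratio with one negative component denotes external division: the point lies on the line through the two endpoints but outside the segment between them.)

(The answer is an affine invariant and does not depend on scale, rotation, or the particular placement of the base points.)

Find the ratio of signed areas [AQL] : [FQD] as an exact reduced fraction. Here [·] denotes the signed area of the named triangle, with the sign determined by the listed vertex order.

Set D = (0, 0), A = (1, 0), F = (0, 1), X = (-1, 3); any affine frame gives the same invariant.
1. Q is where the line through X parallel to DA meets line AF ⇒ Q = (-2, 3)
2. K is the midpoint of AQ ⇒ K = (-1/2, 3/2)
3. L lies on line KX with KL:LX = -2:3 ⇒ L = (1/2, -3/2)
2·[AQL] = 6, 2·[FQD] = 2
[AQL]:[FQD] = 6:2 = 3

[AQL]:[FQD] = 3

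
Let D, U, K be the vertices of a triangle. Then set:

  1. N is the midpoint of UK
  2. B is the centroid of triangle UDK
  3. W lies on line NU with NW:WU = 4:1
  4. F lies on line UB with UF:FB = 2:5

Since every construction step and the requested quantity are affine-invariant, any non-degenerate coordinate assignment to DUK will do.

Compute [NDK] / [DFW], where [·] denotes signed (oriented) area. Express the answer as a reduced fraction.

Assign D = (0, 0), U = (1, 0), K = (0, 1) — the answer is frame-independent, so this choice is without loss of generality.
1. N is the midpoint of UK ⇒ N = (1/2, 1/2)
2. B is the centroid of triangle UDK ⇒ B = (1/3, 1/3)
3. W lies on line NU with NW:WU = 4:1 ⇒ W = (9/10, 1/10)
4. F lies on line UB with UF:FB = 2:5 ⇒ F = (17/21, 2/21)
2·[NDK] = -1/2, 2·[DFW] = -1/210
[NDK]:[DFW] = -1/2:-1/210 = 105

[NDK]:[DFW] = 105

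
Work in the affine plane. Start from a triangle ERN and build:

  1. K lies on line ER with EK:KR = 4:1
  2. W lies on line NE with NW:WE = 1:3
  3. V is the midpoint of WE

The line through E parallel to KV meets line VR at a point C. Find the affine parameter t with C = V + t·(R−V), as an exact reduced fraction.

t = -4

Choose coordinates E = (0, 0), R = (1, 0), N = (0, 1).
1. K lies on line ER with EK:KR = 4:1 ⇒ K = (4/5, 0)
2. W lies on line NE with NW:WE = 1:3 ⇒ W = (0, 3/4)
3. V is the midpoint of WE ⇒ V = (0, 3/8)
through E parallel to KV: direction (-4/5, 3/8); meets VR at C = (-4, 15/8)
C = V + t·(R−V) with t = -4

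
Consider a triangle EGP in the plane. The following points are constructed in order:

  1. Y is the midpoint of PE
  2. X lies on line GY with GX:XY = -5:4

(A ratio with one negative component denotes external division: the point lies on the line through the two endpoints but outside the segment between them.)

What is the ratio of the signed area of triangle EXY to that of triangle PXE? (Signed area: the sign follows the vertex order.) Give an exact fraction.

Work in coordinates with E = (0, 0), G = (1, 0), P = (0, 1).
1. Y is the midpoint of PE ⇒ Y = (0, 1/2)
2. X lies on line GY with GX:XY = -5:4 ⇒ X = (-4, 5/2)
2·[EXY] = -2, 2·[PXE] = 4
[EXY]:[PXE] = -2:4 = -1/2

[EXY]:[PXE] = -1/2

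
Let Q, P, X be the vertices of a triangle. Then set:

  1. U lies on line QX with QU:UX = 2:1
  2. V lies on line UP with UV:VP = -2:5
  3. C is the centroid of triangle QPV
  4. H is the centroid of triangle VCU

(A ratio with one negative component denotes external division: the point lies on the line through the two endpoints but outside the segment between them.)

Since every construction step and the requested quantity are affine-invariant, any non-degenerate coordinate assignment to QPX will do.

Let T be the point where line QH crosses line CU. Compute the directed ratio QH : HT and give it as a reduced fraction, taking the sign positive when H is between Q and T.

QH:HT = 1/2

Assign Q = (0, 0), P = (1, 0), X = (0, 1) — the answer is frame-independent, so this choice is without loss of generality.
1. U lies on line QX with QU:UX = 2:1 ⇒ U = (0, 2/3)
2. V lies on line UP with UV:VP = -2:5 ⇒ V = (-2/3, 10/9)
3. C is the centroid of triangle QPV ⇒ C = (1/9, 10/27)
4. H is the centroid of triangle VCU ⇒ H = (-5/27, 58/81)
line QH meets CU at T = (-5/9, 58/27)
H = Q + t·(T−Q) with t = 1/3, so QH:HT = 1/3:2/3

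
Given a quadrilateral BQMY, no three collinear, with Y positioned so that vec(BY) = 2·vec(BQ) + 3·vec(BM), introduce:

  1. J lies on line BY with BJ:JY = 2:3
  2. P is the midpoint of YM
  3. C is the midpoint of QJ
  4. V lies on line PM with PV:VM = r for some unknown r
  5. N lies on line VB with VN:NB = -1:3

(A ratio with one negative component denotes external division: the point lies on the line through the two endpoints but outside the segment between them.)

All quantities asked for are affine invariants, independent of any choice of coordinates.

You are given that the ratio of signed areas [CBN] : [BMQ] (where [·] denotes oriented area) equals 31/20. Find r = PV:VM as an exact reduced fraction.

Choose coordinates B = (0, 0), Q = (1, 0), M = (0, 1), Y = (2, 3).
1. J lies on line BY with BJ:JY = 2:3 ⇒ J = (4/5, 6/5)
2. P is the midpoint of YM ⇒ P = (1, 2)
3. C is the midpoint of QJ ⇒ C = (9/10, 3/5)
4. With PV:VM = r, write λ = r/(r+1) so V = P + λ·(M−P); V is affine-linear in λ
5. N lies on line VB with VN:NB = -1:3 ⇒ N is an affine combination of earlier points and hence also affine-linear in λ
Every point depending on V is an affine combination of V and λ-independent points, so each such coordinate is linear in λ; the λ² term in each signed area is a multiple of (M−P)×(M−P) = 0, so 2·[CBN] and 2·[BMQ] are each linear in λ. Evaluating at λ=0 and λ=1:
  2·[CBN] = 9/20·λ − 9/5,   2·[BMQ] = -1
So [CBN]:[BMQ] = (9/20·λ − 9/5) / (-1). Setting this equal to 31/20:
  9/20·λ − 9/5 = 31/20·(-1)  ⇒  λ = 5/9
Then r = λ/(1−λ) = (5/9)/(4/9) = 5/4. Check: with r = 5/4, V = (4/9, 13/9) and [CBN]:[BMQ] = 31/20 as required.

r = 5/4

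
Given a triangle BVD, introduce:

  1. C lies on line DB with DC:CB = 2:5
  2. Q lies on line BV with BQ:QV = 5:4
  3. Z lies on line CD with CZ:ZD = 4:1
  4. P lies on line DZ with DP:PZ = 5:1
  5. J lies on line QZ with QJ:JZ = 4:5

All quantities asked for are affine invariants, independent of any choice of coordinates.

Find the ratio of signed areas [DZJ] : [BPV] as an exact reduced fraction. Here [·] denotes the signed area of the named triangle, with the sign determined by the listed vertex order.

Choose coordinates B = (0, 0), V = (1, 0), D = (0, 1).
1. C lies on line DB with DC:CB = 2:5 ⇒ C = (0, 5/7)
2. Q lies on line BV with BQ:QV = 5:4 ⇒ Q = (5/9, 0)
3. Z lies on line CD with CZ:ZD = 4:1 ⇒ Z = (0, 33/35)
4. P lies on line DZ with DP:PZ = 5:1 ⇒ P = (0, 20/21)
5. J lies on line QZ with QJ:JZ = 4:5 ⇒ J = (25/81, 44/105)
2·[DZJ] = 10/567, 2·[BPV] = -20/21
[DZJ]:[BPV] = 10/567:-20/21 = -1/54

[DZJ]:[BPV] = -1/54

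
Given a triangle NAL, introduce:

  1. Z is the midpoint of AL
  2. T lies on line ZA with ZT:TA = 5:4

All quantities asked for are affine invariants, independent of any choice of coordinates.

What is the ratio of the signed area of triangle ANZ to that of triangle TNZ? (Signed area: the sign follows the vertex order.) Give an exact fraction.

[ANZ]:[TNZ] = 9/5

Work in coordinates with N = (0, 0), A = (1, 0), L = (0, 1).
1. Z is the midpoint of AL ⇒ Z = (1/2, 1/2)
2. T lies on line ZA with ZT:TA = 5:4 ⇒ T = (7/9, 2/9)
2·[ANZ] = -1/2, 2·[TNZ] = -5/18
[ANZ]:[TNZ] = -1/2:-5/18 = 9/5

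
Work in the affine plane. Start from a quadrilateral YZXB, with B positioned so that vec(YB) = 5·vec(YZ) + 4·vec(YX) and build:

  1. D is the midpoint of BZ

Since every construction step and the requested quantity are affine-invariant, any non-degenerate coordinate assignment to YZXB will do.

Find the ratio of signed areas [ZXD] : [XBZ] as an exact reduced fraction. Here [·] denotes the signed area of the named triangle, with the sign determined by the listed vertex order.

[ZXD]:[XBZ] = 1/2

Choose coordinates Y = (0, 0), Z = (1, 0), X = (0, 1), B = (5, 4).
1. D is the midpoint of BZ ⇒ D = (3, 2)
2·[ZXD] = -4, 2·[XBZ] = -8
[ZXD]:[XBZ] = -4:-8 = 1/2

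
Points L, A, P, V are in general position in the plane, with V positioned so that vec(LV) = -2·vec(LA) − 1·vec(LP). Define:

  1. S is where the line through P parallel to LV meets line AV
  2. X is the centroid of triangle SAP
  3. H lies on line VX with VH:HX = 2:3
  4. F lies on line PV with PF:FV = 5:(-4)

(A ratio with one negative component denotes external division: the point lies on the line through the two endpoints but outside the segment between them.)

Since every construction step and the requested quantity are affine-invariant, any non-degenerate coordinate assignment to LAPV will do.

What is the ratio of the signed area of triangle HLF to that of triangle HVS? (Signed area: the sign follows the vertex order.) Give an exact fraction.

Work in coordinates with L = (0, 0), A = (1, 0), P = (0, 1), V = (-2, -1).
1. S is where the line through P parallel to LV meets line AV ⇒ S = (-8, -3)
2. X is the centroid of triangle SAP ⇒ X = (-7/3, -2/3)
3. H lies on line VX with VH:HX = 2:3 ⇒ H = (-32/15, -13/15)
4. F lies on line PV with PF:FV = 5:(-4) ⇒ F = (-10, -9)
2·[HLF] = -158/15, 2·[HVS] = -16/15
[HLF]:[HVS] = -158/15:-16/15 = 79/8

[HLF]:[HVS] = 79/8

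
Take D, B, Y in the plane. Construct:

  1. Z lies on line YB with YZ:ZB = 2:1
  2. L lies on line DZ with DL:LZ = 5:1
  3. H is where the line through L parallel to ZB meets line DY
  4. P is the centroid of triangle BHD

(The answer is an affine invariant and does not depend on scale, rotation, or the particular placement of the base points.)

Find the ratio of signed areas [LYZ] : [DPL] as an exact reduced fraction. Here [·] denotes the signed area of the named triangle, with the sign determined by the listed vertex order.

Assign D = (0, 0), B = (1, 0), Y = (0, 1) — the answer is frame-independent, so this choice is without loss of generality.
1. Z lies on line YB with YZ:ZB = 2:1 ⇒ Z = (2/3, 1/3)
2. L lies on line DZ with DL:LZ = 5:1 ⇒ L = (5/9, 5/18)
3. H is where the line through L parallel to ZB meets line DY ⇒ H = (0, 5/6)
4. P is the centroid of triangle BHD ⇒ P = (1/3, 5/18)
2·[LYZ] = -1/9, 2·[DPL] = -5/81
[LYZ]:[DPL] = -1/9:-5/81 = 9/5

[LYZ]:[DPL] = 9/5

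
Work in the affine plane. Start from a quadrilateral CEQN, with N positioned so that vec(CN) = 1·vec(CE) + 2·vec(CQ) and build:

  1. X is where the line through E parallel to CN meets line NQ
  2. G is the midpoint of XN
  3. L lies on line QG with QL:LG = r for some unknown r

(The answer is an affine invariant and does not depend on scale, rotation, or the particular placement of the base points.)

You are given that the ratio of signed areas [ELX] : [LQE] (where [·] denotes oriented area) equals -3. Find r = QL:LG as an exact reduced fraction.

r = 3/5

Choose coordinates C = (0, 0), E = (1, 0), Q = (0, 1), N = (1, 2).
1. X is where the line through E parallel to CN meets line NQ ⇒ X = (3, 4)
2. G is the midpoint of XN ⇒ G = (2, 3)
3. With QL:LG = r, write λ = r/(r+1) so L = Q + λ·(G−Q); L is affine-linear in λ
Every point depending on L is an affine combination of L and λ-independent points, so each such coordinate is linear in λ; the λ² term in each signed area is a multiple of (G−Q)×(G−Q) = 0, so 2·[ELX] and 2·[LQE] are each linear in λ. Evaluating at λ=0 and λ=1:
  2·[ELX] = 4·λ − 6,   2·[LQE] = 4·λ
So [ELX]:[LQE] = (4·λ − 6) / (4·λ). Setting this equal to -3:
  4·λ − 6 = -3·(4·λ)  ⇒  λ = 3/8
Then r = λ/(1−λ) = (3/8)/(5/8) = 3/5. Check: with r = 3/5, L = (3/4, 7/4) and [ELX]:[LQE] = -3 as required.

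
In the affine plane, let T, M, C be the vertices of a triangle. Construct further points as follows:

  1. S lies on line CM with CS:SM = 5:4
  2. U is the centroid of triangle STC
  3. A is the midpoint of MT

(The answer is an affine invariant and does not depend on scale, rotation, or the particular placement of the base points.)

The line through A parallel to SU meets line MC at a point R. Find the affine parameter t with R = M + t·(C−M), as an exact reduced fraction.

t = -1/18

Work in coordinates with T = (0, 0), M = (1, 0), C = (0, 1).
1. S lies on line CM with CS:SM = 5:4 ⇒ S = (5/9, 4/9)
2. U is the centroid of triangle STC ⇒ U = (5/27, 13/27)
3. A is the midpoint of MT ⇒ A = (1/2, 0)
through A parallel to SU: direction (-10/27, 1/27); meets MC at R = (19/18, -1/18)
R = M + t·(C−M) with t = -1/18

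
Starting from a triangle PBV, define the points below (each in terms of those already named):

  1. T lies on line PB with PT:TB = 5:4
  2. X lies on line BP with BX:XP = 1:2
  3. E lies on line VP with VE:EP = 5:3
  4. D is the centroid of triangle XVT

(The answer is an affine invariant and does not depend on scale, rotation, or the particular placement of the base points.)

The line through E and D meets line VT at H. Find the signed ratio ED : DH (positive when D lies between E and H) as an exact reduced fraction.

ED:DH = -83/8

Choose coordinates P = (0, 0), B = (1, 0), V = (0, 1).
1. T lies on line PB with PT:TB = 5:4 ⇒ T = (5/9, 0)
2. X lies on line BP with BX:XP = 1:2 ⇒ X = (2/3, 0)
3. E lies on line VP with VE:EP = 5:3 ⇒ E = (0, 3/8)
4. D is the centroid of triangle XVT ⇒ D = (11/27, 1/3)
line ED meets VT at H = (275/747, 28/83)
D = E + t·(H−E) with t = 83/75, so ED:DH = 83/75:-8/75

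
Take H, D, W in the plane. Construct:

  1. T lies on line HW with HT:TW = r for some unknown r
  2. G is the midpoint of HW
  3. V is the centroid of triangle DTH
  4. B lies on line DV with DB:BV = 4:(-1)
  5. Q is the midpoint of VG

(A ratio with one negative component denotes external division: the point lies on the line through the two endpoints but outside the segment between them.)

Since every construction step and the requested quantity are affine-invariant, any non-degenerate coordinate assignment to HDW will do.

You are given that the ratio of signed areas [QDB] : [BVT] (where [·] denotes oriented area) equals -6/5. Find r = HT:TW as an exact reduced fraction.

Set H = (0, 0), D = (1, 0), W = (0, 1); any affine frame gives the same invariant.
1. With HT:TW = r, write λ = r/(r+1) so T = H + λ·(W−H); T is affine-linear in λ
2. G is the midpoint of HW ⇒ G = (0, 1/2)
3. V is the centroid of triangle DTH ⇒ V is an affine combination of earlier points and hence also affine-linear in λ
4. B lies on line DV with DB:BV = 4:(-1) ⇒ B is an affine combination of earlier points and hence also affine-linear in λ
5. Q is the midpoint of VG ⇒ Q is an affine combination of earlier points and hence also affine-linear in λ
Every point depending on T is an affine combination of T and λ-independent points, so each such coordinate is linear in λ; the λ² term in each signed area is a multiple of (W−H)×(W−H) = 0, so 2·[QDB] and 2·[BVT] are each linear in λ. Evaluating at λ=0 and λ=1:
  2·[QDB] = 2/9·λ − 2/9,   2·[BVT] = 1/9·λ
So [QDB]:[BVT] = (2/9·λ − 2/9) / (1/9·λ). Setting this equal to -6/5:
  2/9·λ − 2/9 = -6/5·(1/9·λ)  ⇒  λ = 5/8
Then r = λ/(1−λ) = (5/8)/(3/8) = 5/3. Check: with r = 5/3, T = (0, 5/8) and [QDB]:[BVT] = -6/5 as required.

r = 5/3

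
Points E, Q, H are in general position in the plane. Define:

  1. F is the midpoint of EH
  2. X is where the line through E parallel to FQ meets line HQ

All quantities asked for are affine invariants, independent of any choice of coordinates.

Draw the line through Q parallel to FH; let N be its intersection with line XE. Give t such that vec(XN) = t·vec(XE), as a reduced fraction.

t = 1/2

Set E = (0, 0), Q = (1, 0), H = (0, 1); any affine frame gives the same invariant.
1. F is the midpoint of EH ⇒ F = (0, 1/2)
2. X is where the line through E parallel to FQ meets line HQ ⇒ X = (2, -1)
through Q parallel to FH: direction (0, 1/2); meets XE at N = (1, -1/2)
N = X + t·(E−X) with t = 1/2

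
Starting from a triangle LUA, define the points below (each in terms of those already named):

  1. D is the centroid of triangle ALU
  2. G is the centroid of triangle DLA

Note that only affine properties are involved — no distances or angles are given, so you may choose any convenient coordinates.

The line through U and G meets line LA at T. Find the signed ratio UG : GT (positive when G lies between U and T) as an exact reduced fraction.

Choose coordinates L = (0, 0), U = (1, 0), A = (0, 1).
1. D is the centroid of triangle ALU ⇒ D = (1/3, 1/3)
2. G is the centroid of triangle DLA ⇒ G = (1/9, 4/9)
line UG meets LA at T = (0, 1/2)
G = U + t·(T−U) with t = 8/9, so UG:GT = 8/9:1/9

UG:GT = 8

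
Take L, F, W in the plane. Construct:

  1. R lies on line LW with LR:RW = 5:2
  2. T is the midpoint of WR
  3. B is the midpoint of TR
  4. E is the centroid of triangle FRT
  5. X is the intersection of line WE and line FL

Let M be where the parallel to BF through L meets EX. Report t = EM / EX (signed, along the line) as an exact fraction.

Set L = (0, 0), F = (1, 0), W = (0, 1); any affine frame gives the same invariant.
1. R lies on line LW with LR:RW = 5:2 ⇒ R = (0, 5/7)
2. T is the midpoint of WR ⇒ T = (0, 6/7)
3. B is the midpoint of TR ⇒ B = (0, 11/14)
4. E is the centroid of triangle FRT ⇒ E = (1/3, 11/21)
5. X is the intersection of line WE and line FL ⇒ X = (7/10, 0)
through L parallel to BF: direction (1, -11/14); meets EX at M = (14/9, -11/9)
M = E + t·(X−E) with t = 10/3

t = 10/3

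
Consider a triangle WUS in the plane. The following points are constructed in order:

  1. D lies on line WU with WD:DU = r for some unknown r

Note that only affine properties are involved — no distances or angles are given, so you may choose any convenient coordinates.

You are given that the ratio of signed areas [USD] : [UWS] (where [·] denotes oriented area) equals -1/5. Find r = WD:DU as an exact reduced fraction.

r = 4

Assign W = (0, 0), U = (1, 0), S = (0, 1) — the answer is frame-independent, so this choice is without loss of generality.
1. With WD:DU = r, write λ = r/(r+1) so D = W + λ·(U−W); D is affine-linear in λ
Every point depending on D is an affine combination of D and λ-independent points, so each such coordinate is linear in λ; the λ² term in each signed area is a multiple of (U−W)×(U−W) = 0, so 2·[USD] and 2·[UWS] are each linear in λ. Evaluating at λ=0 and λ=1:
  2·[USD] = −λ + 1,   2·[UWS] = -1
So [USD]:[UWS] = (−λ + 1) / (-1). Setting this equal to -1/5:
  −λ + 1 = -1/5·(-1)  ⇒  λ = 4/5
Then r = λ/(1−λ) = (4/5)/(1/5) = 4. Check: with r = 4, D = (4/5, 0) and [USD]:[UWS] = -1/5 as required.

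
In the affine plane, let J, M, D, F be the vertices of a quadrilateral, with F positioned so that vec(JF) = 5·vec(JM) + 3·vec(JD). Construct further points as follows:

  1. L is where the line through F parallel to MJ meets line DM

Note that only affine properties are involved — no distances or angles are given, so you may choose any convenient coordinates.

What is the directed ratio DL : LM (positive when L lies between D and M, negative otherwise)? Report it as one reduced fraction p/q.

Work in coordinates with J = (0, 0), M = (1, 0), D = (0, 1), F = (5, 3).
1. L is where the line through F parallel to MJ meets line DM ⇒ L = (-2, 3)
L = D + t·(M−D) with t = -2, so DL:LM = t:(1−t) = -2:3

DL:LM = -2/3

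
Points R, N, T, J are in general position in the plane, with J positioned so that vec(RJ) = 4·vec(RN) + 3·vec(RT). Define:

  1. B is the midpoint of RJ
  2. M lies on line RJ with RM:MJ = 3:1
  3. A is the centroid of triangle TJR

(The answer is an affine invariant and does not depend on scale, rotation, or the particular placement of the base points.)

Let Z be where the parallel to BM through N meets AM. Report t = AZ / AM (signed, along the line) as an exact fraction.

t = 13/4

Set R = (0, 0), N = (1, 0), T = (0, 1), J = (4, 3); any affine frame gives the same invariant.
1. B is the midpoint of RJ ⇒ B = (2, 3/2)
2. M lies on line RJ with RM:MJ = 3:1 ⇒ M = (3, 9/4)
3. A is the centroid of triangle TJR ⇒ A = (4/3, 4/3)
through N parallel to BM: direction (1, 3/4); meets AM at Z = (27/4, 69/16)
Z = A + t·(M−A) with t = 13/4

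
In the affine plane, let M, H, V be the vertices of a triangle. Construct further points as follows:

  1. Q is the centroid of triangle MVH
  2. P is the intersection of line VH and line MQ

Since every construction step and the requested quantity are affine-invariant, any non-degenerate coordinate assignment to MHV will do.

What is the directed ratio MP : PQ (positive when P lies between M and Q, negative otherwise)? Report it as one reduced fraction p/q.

MP:PQ = -3

Set M = (0, 0), H = (1, 0), V = (0, 1); any affine frame gives the same invariant.
1. Q is the centroid of triangle MVH ⇒ Q = (1/3, 1/3)
2. P is the intersection of line VH and line MQ ⇒ P = (1/2, 1/2)
P = M + t·(Q−M) with t = 3/2, so MP:PQ = t:(1−t) = 3/2:-1/2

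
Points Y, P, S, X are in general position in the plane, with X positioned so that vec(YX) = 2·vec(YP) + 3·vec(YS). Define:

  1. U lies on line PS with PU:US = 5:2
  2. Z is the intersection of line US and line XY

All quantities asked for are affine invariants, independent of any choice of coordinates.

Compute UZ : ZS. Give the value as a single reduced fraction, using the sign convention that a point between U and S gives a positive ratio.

UZ:ZS = -2/7

Set Y = (0, 0), P = (1, 0), S = (0, 1), X = (2, 3); any affine frame gives the same invariant.
1. U lies on line PS with PU:US = 5:2 ⇒ U = (2/7, 5/7)
2. Z is the intersection of line US and line XY ⇒ Z = (2/5, 3/5)
Z = U + t·(S−U) with t = -2/5, so UZ:ZS = t:(1−t) = -2/5:7/5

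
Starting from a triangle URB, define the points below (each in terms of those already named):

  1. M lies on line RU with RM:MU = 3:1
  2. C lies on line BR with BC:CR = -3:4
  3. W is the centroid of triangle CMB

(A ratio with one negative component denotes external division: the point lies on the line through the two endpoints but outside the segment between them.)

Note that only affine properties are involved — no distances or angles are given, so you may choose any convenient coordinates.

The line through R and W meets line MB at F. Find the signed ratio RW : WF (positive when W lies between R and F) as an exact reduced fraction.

RW:WF = -2

Assign U = (0, 0), R = (1, 0), B = (0, 1) — the answer is frame-independent, so this choice is without loss of generality.
1. M lies on line RU with RM:MU = 3:1 ⇒ M = (1/4, 0)
2. C lies on line BR with BC:CR = -3:4 ⇒ C = (-3, 4)
3. W is the centroid of triangle CMB ⇒ W = (-11/12, 5/3)
line RW meets MB at F = (1/24, 5/6)
W = R + t·(F−R) with t = 2, so RW:WF = 2:-1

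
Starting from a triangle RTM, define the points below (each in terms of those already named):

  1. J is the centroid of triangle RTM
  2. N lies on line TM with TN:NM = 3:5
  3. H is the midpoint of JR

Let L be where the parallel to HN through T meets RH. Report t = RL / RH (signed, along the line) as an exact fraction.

Work in coordinates with R = (0, 0), T = (1, 0), M = (0, 1).
1. J is the centroid of triangle RTM ⇒ J = (1/3, 1/3)
2. N lies on line TM with TN:NM = 3:5 ⇒ N = (5/8, 3/8)
3. H is the midpoint of JR ⇒ H = (1/6, 1/6)
through T parallel to HN: direction (11/24, 5/24); meets RH at L = (-5/6, -5/6)
L = R + t·(H−R) with t = -5

t = -5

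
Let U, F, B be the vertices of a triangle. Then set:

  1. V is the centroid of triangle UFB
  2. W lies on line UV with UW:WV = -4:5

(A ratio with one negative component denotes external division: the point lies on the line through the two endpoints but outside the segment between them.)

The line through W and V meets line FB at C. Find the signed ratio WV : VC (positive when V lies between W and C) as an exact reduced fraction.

WV:VC = 10

Set U = (0, 0), F = (1, 0), B = (0, 1); any affine frame gives the same invariant.
1. V is the centroid of triangle UFB ⇒ V = (1/3, 1/3)
2. W lies on line UV with UW:WV = -4:5 ⇒ W = (-4/3, -4/3)
line WV meets FB at C = (1/2, 1/2)
V = W + t·(C−W) with t = 10/11, so WV:VC = 10/11:1/11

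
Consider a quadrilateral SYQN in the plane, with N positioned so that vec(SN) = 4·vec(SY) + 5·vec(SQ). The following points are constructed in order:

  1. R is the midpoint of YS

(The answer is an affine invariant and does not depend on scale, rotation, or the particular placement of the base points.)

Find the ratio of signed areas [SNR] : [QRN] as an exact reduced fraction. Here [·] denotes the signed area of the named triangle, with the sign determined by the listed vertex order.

Assign S = (0, 0), Y = (1, 0), Q = (0, 1), N = (4, 5) — the answer is frame-independent, so this choice is without loss of generality.
1. R is the midpoint of YS ⇒ R = (1/2, 0)
2·[SNR] = -5/2, 2·[QRN] = 6
[SNR]:[QRN] = -5/2:6 = -5/12

[SNR]:[QRN] = -5/12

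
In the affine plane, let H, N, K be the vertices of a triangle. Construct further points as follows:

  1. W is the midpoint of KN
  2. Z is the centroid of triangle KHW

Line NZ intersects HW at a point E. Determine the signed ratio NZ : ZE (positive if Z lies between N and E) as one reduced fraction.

NZ:ZE = -4

Assign H = (0, 0), N = (1, 0), K = (0, 1) — the answer is frame-independent, so this choice is without loss of generality.
1. W is the midpoint of KN ⇒ W = (1/2, 1/2)
2. Z is the centroid of triangle KHW ⇒ Z = (1/6, 1/2)
line NZ meets HW at E = (3/8, 3/8)
Z = N + t·(E−N) with t = 4/3, so NZ:ZE = 4/3:-1/3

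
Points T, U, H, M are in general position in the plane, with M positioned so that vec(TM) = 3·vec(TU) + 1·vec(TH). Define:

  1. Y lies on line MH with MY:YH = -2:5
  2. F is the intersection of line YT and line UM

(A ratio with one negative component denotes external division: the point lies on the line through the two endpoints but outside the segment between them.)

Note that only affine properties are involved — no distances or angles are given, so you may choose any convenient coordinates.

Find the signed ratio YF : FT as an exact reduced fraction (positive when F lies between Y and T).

YF:FT = 2

Choose coordinates T = (0, 0), U = (1, 0), H = (0, 1), M = (3, 1).
1. Y lies on line MH with MY:YH = -2:5 ⇒ Y = (5, 1)
2. F is the intersection of line YT and line UM ⇒ F = (5/3, 1/3)
F = Y + t·(T−Y) with t = 2/3, so YF:FT = t:(1−t) = 2/3:1/3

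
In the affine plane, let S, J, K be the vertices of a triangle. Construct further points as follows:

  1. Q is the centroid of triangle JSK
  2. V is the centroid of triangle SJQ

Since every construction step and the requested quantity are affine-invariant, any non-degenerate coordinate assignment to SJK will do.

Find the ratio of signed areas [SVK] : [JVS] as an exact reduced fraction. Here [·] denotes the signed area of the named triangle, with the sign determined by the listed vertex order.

[SVK]:[JVS] = 4

Choose coordinates S = (0, 0), J = (1, 0), K = (0, 1).
1. Q is the centroid of triangle JSK ⇒ Q = (1/3, 1/3)
2. V is the centroid of triangle SJQ ⇒ V = (4/9, 1/9)
2·[SVK] = 4/9, 2·[JVS] = 1/9
[SVK]:[JVS] = 4/9:1/9 = 4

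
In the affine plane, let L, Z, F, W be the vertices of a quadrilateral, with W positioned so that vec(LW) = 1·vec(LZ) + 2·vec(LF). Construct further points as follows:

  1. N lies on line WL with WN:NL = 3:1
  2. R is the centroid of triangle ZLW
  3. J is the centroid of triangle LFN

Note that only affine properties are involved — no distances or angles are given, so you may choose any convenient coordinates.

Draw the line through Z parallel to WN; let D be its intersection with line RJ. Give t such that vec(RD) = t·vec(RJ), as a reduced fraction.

t = -4/3

Work in coordinates with L = (0, 0), Z = (1, 0), F = (0, 1), W = (1, 2).
1. N lies on line WL with WN:NL = 3:1 ⇒ N = (1/4, 1/2)
2. R is the centroid of triangle ZLW ⇒ R = (2/3, 2/3)
3. J is the centroid of triangle LFN ⇒ J = (1/12, 1/2)
through Z parallel to WN: direction (-3/4, -3/2); meets RJ at D = (13/9, 8/9)
D = R + t·(J−R) with t = -4/3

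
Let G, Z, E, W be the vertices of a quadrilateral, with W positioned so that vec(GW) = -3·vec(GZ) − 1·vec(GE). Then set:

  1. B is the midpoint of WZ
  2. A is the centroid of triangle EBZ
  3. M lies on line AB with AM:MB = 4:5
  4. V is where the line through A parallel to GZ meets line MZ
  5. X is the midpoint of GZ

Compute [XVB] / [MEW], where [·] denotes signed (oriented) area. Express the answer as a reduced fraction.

[XVB]:[MEW] = -13/35

Assign G = (0, 0), Z = (1, 0), E = (0, 1), W = (-3, -1) — the answer is frame-independent, so this choice is without loss of generality.
1. B is the midpoint of WZ ⇒ B = (-1, -1/2)
2. A is the centroid of triangle EBZ ⇒ A = (0, 1/6)
3. M lies on line AB with AM:MB = 4:5 ⇒ M = (-4/9, -7/54)
4. V is where the line through A parallel to GZ meets line MZ ⇒ V = (20/7, 1/6)
5. X is the midpoint of GZ ⇒ X = (1/2, 0)
2·[XVB] = -13/14, 2·[MEW] = 5/2
[XVB]:[MEW] = -13/14:5/2 = -13/35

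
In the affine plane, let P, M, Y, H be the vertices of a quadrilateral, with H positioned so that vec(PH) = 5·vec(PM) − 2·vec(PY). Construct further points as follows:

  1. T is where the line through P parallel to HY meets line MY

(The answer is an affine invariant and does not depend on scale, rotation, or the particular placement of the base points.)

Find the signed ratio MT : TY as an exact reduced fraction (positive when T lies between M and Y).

Choose coordinates P = (0, 0), M = (1, 0), Y = (0, 1), H = (5, -2).
1. T is where the line through P parallel to HY meets line MY ⇒ T = (5/2, -3/2)
T = M + t·(Y−M) with t = -3/2, so MT:TY = t:(1−t) = -3/2:5/2

MT:TY = -3/5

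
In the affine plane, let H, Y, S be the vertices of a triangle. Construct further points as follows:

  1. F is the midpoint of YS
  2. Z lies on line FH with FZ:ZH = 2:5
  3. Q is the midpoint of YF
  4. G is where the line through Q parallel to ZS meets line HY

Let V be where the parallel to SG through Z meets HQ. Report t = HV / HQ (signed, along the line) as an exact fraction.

t = 34/49

Assign H = (0, 0), Y = (1, 0), S = (0, 1) — the answer is frame-independent, so this choice is without loss of generality.
1. F is the midpoint of YS ⇒ F = (1/2, 1/2)
2. Z lies on line FH with FZ:ZH = 2:5 ⇒ Z = (5/14, 5/14)
3. Q is the midpoint of YF ⇒ Q = (3/4, 1/4)
4. G is where the line through Q parallel to ZS meets line HY ⇒ G = (8/9, 0)
through Z parallel to SG: direction (8/9, -1); meets HQ at V = (51/98, 17/98)
V = H + t·(Q−H) with t = 34/49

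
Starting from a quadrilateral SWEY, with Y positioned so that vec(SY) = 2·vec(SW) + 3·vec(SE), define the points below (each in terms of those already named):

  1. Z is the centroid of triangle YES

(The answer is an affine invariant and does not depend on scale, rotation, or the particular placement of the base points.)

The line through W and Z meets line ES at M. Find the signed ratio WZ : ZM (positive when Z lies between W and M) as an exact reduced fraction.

WZ:ZM = 1/2

Work in coordinates with S = (0, 0), W = (1, 0), E = (0, 1), Y = (2, 3).
1. Z is the centroid of triangle YES ⇒ Z = (2/3, 4/3)
line WZ meets ES at M = (0, 4)
Z = W + t·(M−W) with t = 1/3, so WZ:ZM = 1/3:2/3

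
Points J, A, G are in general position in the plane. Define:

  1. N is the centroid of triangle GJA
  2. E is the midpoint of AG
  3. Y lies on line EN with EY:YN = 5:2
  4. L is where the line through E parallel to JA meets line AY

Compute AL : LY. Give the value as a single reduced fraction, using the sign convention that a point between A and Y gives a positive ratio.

AL:LY = -21/5

Choose coordinates J = (0, 0), A = (1, 0), G = (0, 1).
1. N is the centroid of triangle GJA ⇒ N = (1/3, 1/3)
2. E is the midpoint of AG ⇒ E = (1/2, 1/2)
3. Y lies on line EN with EY:YN = 5:2 ⇒ Y = (8/21, 8/21)
4. L is where the line through E parallel to JA meets line AY ⇒ L = (3/16, 1/2)
L = A + t·(Y−A) with t = 21/16, so AL:LY = t:(1−t) = 21/16:-5/16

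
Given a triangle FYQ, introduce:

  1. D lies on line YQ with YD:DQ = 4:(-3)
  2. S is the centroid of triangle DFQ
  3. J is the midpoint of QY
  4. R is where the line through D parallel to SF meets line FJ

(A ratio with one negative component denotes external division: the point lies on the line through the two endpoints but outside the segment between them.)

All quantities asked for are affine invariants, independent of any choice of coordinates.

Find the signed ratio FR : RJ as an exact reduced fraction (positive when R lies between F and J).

Choose coordinates F = (0, 0), Y = (1, 0), Q = (0, 1).
1. D lies on line YQ with YD:DQ = 4:(-3) ⇒ D = (-3, 4)
2. S is the centroid of triangle DFQ ⇒ S = (-1, 5/3)
3. J is the midpoint of QY ⇒ J = (1/2, 1/2)
4. R is where the line through D parallel to SF meets line FJ ⇒ R = (-3/8, -3/8)
R = F + t·(J−F) with t = -3/4, so FR:RJ = t:(1−t) = -3/4:7/4

FR:RJ = -3/7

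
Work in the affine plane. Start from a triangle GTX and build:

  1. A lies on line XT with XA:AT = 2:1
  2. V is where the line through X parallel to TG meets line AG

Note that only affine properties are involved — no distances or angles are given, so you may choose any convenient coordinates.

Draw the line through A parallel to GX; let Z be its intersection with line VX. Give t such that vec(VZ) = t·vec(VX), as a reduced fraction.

t = 2/3

Work in coordinates with G = (0, 0), T = (1, 0), X = (0, 1).
1. A lies on line XT with XA:AT = 2:1 ⇒ A = (2/3, 1/3)
2. V is where the line through X parallel to TG meets line AG ⇒ V = (2, 1)
through A parallel to GX: direction (0, 1); meets VX at Z = (2/3, 1)
Z = V + t·(X−V) with t = 2/3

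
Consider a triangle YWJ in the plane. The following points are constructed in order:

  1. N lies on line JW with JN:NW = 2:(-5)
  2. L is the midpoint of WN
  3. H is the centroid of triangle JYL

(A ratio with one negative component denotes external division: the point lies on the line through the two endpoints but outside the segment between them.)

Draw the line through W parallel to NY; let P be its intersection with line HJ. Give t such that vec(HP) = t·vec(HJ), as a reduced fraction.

t = 7

Set Y = (0, 0), W = (1, 0), J = (0, 1); any affine frame gives the same invariant.
1. N lies on line JW with JN:NW = 2:(-5) ⇒ N = (-2/3, 5/3)
2. L is the midpoint of WN ⇒ L = (1/6, 5/6)
3. H is the centroid of triangle JYL ⇒ H = (1/18, 11/18)
through W parallel to NY: direction (2/3, -5/3); meets HJ at P = (-1/3, 10/3)
P = H + t·(J−H) with t = 7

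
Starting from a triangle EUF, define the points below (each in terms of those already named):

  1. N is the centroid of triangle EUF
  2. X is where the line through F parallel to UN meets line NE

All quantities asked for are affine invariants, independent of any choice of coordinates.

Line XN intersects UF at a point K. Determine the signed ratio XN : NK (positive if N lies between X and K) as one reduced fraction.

XN:NK = -2

Assign E = (0, 0), U = (1, 0), F = (0, 1) — the answer is frame-independent, so this choice is without loss of generality.
1. N is the centroid of triangle EUF ⇒ N = (1/3, 1/3)
2. X is where the line through F parallel to UN meets line NE ⇒ X = (2/3, 2/3)
line XN meets UF at K = (1/2, 1/2)
N = X + t·(K−X) with t = 2, so XN:NK = 2:-1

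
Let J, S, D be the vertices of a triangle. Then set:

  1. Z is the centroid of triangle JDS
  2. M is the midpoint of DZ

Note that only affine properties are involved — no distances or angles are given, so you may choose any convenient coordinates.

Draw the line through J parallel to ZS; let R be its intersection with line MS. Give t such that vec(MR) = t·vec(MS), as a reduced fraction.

Work in coordinates with J = (0, 0), S = (1, 0), D = (0, 1).
1. Z is the centroid of triangle JDS ⇒ Z = (1/3, 1/3)
2. M is the midpoint of DZ ⇒ M = (1/6, 2/3)
through J parallel to ZS: direction (2/3, -1/3); meets MS at R = (8/3, -4/3)
R = M + t·(S−M) with t = 3

t = 3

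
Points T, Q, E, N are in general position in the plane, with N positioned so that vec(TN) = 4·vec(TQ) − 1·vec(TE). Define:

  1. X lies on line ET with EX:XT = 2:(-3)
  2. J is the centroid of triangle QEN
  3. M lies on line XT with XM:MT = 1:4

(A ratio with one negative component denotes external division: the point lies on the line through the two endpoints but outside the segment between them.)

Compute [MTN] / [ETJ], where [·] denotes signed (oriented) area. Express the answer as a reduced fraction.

Work in coordinates with T = (0, 0), Q = (1, 0), E = (0, 1), N = (4, -1).
1. X lies on line ET with EX:XT = 2:(-3) ⇒ X = (0, 3)
2. J is the centroid of triangle QEN ⇒ J = (5/3, 0)
3. M lies on line XT with XM:MT = 1:4 ⇒ M = (0, 12/5)
2·[MTN] = 48/5, 2·[ETJ] = 5/3
[MTN]:[ETJ] = 48/5:5/3 = 144/25

[MTN]:[ETJ] = 144/25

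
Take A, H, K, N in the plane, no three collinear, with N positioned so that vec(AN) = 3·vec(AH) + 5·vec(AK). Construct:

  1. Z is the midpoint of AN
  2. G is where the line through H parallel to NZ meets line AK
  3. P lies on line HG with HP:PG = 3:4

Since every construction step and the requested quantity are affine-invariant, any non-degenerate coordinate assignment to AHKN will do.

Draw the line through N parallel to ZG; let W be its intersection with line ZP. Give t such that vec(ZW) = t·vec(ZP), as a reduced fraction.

t = 21/8

Choose coordinates A = (0, 0), H = (1, 0), K = (0, 1), N = (3, 5).
1. Z is the midpoint of AN ⇒ Z = (3/2, 5/2)
2. G is where the line through H parallel to NZ meets line AK ⇒ G = (0, -5/3)
3. P lies on line HG with HP:PG = 3:4 ⇒ P = (4/7, -5/7)
through N parallel to ZG: direction (-3/2, -25/6); meets ZP at W = (-15/16, -95/16)
W = Z + t·(P−Z) with t = 21/8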